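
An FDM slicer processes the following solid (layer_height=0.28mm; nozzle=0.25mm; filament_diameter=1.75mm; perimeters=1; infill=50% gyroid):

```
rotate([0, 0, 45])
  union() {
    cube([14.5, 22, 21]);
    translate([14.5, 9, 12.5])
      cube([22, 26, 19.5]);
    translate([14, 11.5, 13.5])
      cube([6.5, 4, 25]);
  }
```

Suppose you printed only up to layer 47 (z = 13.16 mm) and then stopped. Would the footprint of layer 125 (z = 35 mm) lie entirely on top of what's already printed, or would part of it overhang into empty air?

Compare the two slices. At z = 13.16: the cube is present — its section is the full 14.5×22 rectangle (area 319.00 mm²); the cube at (14.5, 9) (footprint 22×26) is included at this height (area 572.00 mm²); the cube at (14, 11.5) does not reach this height (z outside [13.5, 38.5]); Merging all regions: the 2 present regions share edge segments without overlapping in area, so areas simply add but the touching pieces fuse into one outline (the shared edge portions become interior and drop out of the boundary) — area = 891.00 mm²; (rotated 45° about Z; rotation is an isometry so areas/perimeters/island counts are preserved). At z = 35: the cube does not reach this height (z outside [0, 21]); the cube at (14.5, 9) does not reach this height (z outside [12.5, 32]); the cube at (14, 11.5) is present — its section is the full 6.5×4 rectangle (area 26.00 mm²); Merging all regions: only the 6.5×4 cube at (14, 11.5) is present, so the union is just that shape — area = 26.00 mm²; (rotated 45° about Z; rotation is an isometry so areas/perimeters/island counts are preserved). Checking containment: the cross-section at z = 35 is a subset of the cross-section at z = 13.16.

entirely on top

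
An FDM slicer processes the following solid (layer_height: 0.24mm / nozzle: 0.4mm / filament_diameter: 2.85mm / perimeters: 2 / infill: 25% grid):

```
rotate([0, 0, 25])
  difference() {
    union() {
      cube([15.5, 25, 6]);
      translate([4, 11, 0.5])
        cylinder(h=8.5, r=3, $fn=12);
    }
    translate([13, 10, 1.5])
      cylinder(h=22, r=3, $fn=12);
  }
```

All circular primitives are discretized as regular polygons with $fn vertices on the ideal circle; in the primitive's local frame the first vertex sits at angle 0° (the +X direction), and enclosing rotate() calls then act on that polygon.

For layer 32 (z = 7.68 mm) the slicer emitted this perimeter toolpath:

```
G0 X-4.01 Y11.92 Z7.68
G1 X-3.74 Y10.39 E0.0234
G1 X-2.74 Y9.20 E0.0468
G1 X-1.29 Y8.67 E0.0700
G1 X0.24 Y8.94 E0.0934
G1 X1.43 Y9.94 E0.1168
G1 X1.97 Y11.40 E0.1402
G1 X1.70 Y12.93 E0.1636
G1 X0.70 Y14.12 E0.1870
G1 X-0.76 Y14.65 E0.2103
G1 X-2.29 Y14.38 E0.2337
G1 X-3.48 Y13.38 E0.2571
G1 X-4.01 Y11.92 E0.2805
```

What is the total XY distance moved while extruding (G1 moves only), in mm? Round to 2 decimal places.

Sum the Euclidean lengths of each G1 segment: total = 18.64 mm.

18.64 mm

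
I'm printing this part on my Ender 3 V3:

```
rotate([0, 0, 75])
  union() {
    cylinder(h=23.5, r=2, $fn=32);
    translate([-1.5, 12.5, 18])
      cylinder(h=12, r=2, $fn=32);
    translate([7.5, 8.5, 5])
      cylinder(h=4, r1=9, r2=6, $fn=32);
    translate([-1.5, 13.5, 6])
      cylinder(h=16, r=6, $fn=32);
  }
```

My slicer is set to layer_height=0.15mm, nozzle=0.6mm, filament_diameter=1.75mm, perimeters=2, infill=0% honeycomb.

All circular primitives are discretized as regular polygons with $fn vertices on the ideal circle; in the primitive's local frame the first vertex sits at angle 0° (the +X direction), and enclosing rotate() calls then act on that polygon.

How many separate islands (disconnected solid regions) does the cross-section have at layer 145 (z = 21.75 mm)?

At z = 21.75 mm: the cylinder: section is a regular 32-gon, circumradius r=2; the r=2 cylinder at (-1.5, 12.5) contributes a regular 32-gon of circumradius 2; the cone at (7.5, 8.5) does not reach this height (z outside [5, 9]); the cylinder at (-1.5, 13.5): section is a regular 32-gon, circumradius r=6; Taking the union: the regions partially overlap (shared area 12.49 mm²), so overlapping operands fuse into one piece — 2 connected regions; (whole slice rotated 75° about Z — lengths, areas and connectivity unchanged). Overall, the cross-section has 2 separate islands. Island count = 2.

2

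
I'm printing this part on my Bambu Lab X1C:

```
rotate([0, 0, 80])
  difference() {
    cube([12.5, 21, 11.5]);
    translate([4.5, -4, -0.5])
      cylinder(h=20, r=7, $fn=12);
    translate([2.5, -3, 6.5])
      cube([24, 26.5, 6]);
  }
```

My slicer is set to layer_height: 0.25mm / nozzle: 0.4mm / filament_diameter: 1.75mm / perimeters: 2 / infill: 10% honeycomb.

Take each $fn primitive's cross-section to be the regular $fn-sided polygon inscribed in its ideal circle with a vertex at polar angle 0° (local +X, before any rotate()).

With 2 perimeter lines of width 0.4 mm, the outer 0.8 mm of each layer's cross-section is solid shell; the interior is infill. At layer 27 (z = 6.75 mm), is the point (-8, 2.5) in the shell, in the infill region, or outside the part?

infill

At z = 6.75 mm: the cube (footprint 12.5×21) is included at this height; the r=7 cylinder at (4.5, -4) contributes a regular 12-gon of circumradius 7; the cube at (2.5, -3) is present — its section is the full 24×26.5 rectangle; Taking the first minus the rest: starting from the 12.5×21 cube, the r=7 cylinder at (4.5, -4) partially overlaps it — only the 21.41 mm² overlap (of its 147.00 mm²) is removed, clipping the outline; the 24×26.5 cube at (2.5, -3) partially overlaps it — only the 193.55 mm² overlap (of its 636.00 mm²) is removed, clipping the outline — 1 connected region; (whole slice rotated 80° about Z — lengths, areas and connectivity unchanged). Overall, the cross-section is a single solid region. Undo the 80° rotation: the query point maps to (1.073, 8.313) in the un-rotated model frame. The nearest boundary edge runs (0.00, 1.06)→(0.00, 21.00); distance from the point to it = 1.07 mm. The point is inside the cross-section and 1.07 mm from the nearest boundary — more than the 0.8 mm shell width (2 × 0.4), so it's in the infill interior.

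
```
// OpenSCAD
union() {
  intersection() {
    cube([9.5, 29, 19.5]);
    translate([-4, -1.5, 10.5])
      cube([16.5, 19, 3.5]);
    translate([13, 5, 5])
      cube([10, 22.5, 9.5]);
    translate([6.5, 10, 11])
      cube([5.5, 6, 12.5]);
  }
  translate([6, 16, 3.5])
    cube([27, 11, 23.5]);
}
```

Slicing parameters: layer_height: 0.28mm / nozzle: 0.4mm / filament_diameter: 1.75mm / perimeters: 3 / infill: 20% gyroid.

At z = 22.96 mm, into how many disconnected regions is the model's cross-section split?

At z = 22.96 mm: the cube is not intersected at this z (z outside [0, 19.5]); the cube at (-4, -1.5) is not intersected at this z (z outside [10.5, 14]); the cube at (13, 5) is not intersected at this z (z outside [5, 14.5]); the 5.5×6 cube at (6.5, 10) contributes its full rectangle; Taking the intersection: at least one operand is absent at this height, so nothing remains; the cube at (6, 16) (footprint 27×11) is included at this height; Combining (union): only the 27×11 cube at (6, 16) is present, so the union is just that shape — 1 connected region. The result has 1 disconnected region.

1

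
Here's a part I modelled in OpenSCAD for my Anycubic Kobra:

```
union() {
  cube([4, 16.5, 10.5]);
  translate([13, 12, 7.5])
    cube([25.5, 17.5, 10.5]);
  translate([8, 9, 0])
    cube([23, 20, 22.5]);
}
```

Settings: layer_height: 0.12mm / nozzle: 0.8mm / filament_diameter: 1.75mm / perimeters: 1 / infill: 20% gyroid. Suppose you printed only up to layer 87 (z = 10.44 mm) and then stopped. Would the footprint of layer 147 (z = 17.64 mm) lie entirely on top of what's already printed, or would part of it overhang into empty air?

Compare the two slices. At z = 10.44: the cube is present — its section is the full 4×16.5 rectangle (area 66.00 mm²); the cube at (13, 12) (footprint 25.5×17.5) is included at this height (area 446.25 mm²); the cube at (8, 9) (footprint 23×20) is included at this height (area 460.00 mm²); Merging all regions: the regions partially overlap — summed areas 972.25 mm² minus the doubly-counted overlap 306.00 mm² gives 666.25 mm² — area = 666.25 mm². At z = 17.64: the cube does not reach this height (z outside [0, 10.5]); the cube at (13, 12) is present — its section is the full 25.5×17.5 rectangle (area 446.25 mm²); the cube at (8, 9) (footprint 23×20) is included at this height (area 460.00 mm²); Combining (union): the regions partially overlap — summed areas 906.25 mm² minus the doubly-counted overlap 306.00 mm² gives 600.25 mm² — area = 600.25 mm². Checking containment: the cross-section at z = 17.64 is a subset of the cross-section at z = 10.44.

entirely on top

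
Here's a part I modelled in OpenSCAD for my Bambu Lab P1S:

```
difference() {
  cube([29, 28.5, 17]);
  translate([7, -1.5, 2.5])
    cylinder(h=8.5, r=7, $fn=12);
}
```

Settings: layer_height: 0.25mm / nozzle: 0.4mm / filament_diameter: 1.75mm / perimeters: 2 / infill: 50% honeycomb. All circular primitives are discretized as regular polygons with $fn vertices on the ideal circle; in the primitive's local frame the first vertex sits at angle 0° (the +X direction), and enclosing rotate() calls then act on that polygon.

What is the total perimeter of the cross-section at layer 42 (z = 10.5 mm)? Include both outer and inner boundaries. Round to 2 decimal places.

120.44 mm

At z = 10.5 mm: the 29×28.5 cube contributes its full rectangle (perimeter 115.00 mm); the r=7 cylinder at (7, -1.5) gives a regular 12-gon of circumradius 7 (constant along its height) (perimeter = 2·12·7.000·sin(180°/12) = 43.48 mm); After the difference (first − rest): starting from the 29×28.5 cube, the r=7 cylinder at (7, -1.5) partially overlaps it — only the 53.10 mm² overlap (of its 147.00 mm²) is removed, clipping the outline — boundary = 120.44 mm. Overall, the cross-section is a single solid region. Total boundary length (outer) = 120.44 mm.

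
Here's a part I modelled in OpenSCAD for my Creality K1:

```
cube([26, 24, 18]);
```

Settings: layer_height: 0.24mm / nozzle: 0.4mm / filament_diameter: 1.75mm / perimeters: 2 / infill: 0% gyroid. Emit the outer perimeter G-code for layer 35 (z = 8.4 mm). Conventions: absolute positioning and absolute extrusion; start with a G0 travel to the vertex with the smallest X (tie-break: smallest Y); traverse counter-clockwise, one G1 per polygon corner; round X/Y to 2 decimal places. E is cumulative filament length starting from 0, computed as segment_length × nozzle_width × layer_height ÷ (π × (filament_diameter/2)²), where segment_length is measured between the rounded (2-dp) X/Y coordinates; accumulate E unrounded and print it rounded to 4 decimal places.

G0 X0.00 Y0.00 Z8.40
G1 X26.00 Y0.00 E1.0377
G1 X26.00 Y24.00 E1.9956
G1 X0.00 Y24.00 E3.0333
G1 X0.00 Y0.00 E3.9912

At z = 8.4 mm: the 26×24 cube contributes its full rectangle. The outline is a single polygon with 4 vertices. Extrusion per mm of travel: 0.4 × 0.24 / (π × 0.875²) = 0.039912. Accumulating E over each segment gives final E = 3.9912.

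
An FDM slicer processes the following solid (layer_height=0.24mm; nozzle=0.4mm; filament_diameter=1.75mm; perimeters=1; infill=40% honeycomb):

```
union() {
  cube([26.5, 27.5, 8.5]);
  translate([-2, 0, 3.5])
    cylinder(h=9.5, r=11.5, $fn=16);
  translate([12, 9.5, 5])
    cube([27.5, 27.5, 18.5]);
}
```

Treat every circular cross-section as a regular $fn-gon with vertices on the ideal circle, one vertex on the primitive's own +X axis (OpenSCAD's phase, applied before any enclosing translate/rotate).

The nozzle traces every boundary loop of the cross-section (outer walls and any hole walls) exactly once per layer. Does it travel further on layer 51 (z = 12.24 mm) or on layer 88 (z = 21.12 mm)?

Layer 51 (z = 12.24): the cube does not reach this height (z outside [0, 8.5]); the r=11.5 cylinder at (-2, 0) gives a regular 16-gon of circumradius 11.5 (constant along its height) (perimeter = 2·16·11.500·sin(180°/16) = 71.79 mm); the cube at (12, 9.5) is present — its section is the full 27.5×27.5 rectangle (perimeter 110.00 mm); Merging all regions: the 2 present regions are separate (no shared area or edge), so areas and boundary lengths simply add and each stays a separate island — boundary = 181.79 mm. So its perimeter = 181.79 mm. Layer 88 (z = 21.12): the cube is not intersected at this z (z outside [0, 8.5]); the cylinder at (-2, 0) is absent (z outside [3.5, 13]); the cube at (12, 9.5) is present — its section is the full 27.5×27.5 rectangle (perimeter 110.00 mm); Combining (union): only the 27.5×27.5 cube at (12, 9.5) is present, so the union is just that shape — boundary = 110.00 mm. So its perimeter = 110.00 mm. Layer 51 is larger (181.79 vs 110.00 mm).

layer 51 (z = 12.24 mm)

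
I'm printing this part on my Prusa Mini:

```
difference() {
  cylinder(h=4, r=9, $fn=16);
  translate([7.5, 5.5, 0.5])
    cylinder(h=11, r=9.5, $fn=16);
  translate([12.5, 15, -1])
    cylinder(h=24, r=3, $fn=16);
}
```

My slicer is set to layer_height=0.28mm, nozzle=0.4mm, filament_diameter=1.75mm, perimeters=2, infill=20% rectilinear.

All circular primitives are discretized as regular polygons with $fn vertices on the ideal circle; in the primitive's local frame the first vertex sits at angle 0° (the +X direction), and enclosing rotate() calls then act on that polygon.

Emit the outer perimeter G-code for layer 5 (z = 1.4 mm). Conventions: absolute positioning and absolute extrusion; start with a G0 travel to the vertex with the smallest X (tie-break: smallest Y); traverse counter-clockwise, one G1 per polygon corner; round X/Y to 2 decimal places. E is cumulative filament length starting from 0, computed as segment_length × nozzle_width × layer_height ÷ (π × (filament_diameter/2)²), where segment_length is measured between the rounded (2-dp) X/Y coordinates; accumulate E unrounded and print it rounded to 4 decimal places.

G0 X-9.00 Y0.00 Z1.40
G1 X-8.31 Y-3.44 E0.1634
G1 X-6.36 Y-6.36 E0.3269
G1 X-3.44 Y-8.31 E0.4904
G1 X0.00 Y-9.00 E0.6537
G1 X3.44 Y-8.31 E0.8171
G1 X6.36 Y-6.36 E0.9806
G1 X8.01 Y-3.90 E1.1185
G1 X7.50 Y-4.00 E1.1427
G1 X3.86 Y-3.28 E1.3155
G1 X0.78 Y-1.22 E1.4881
G1 X-1.28 Y1.86 E1.6606
G1 X-2.00 Y5.50 E1.8334
G1 X-1.36 Y8.73 E1.9867
G1 X-3.44 Y8.31 E2.0855
G1 X-6.36 Y6.36 E2.2490
G1 X-8.31 Y3.44 E2.4125
G1 X-9.00 Y0.00 E2.5759

At z = 1.4 mm: the cylinder: section is a regular 16-gon, circumradius r=9; the cylinder at (7.5, 5.5): section is a regular 16-gon, circumradius r=9.5; the r=3 cylinder at (12.5, 15) contributes a regular 16-gon of circumradius 3; Taking the first minus the rest: starting from the r=9 cylinder, the r=9.5 cylinder at (7.5, 5.5) partially overlaps it — only the 99.74 mm² overlap (of its 276.30 mm²) is removed, clipping the outline; the r=3 cylinder at (12.5, 15) misses the remaining region (no effect) — 1 connected region. The outline is a single polygon with 17 vertices. Extrusion per mm of travel: 0.4 × 0.28 / (π × 0.875²) = 0.046564. Accumulating E over each segment gives final E = 2.5759.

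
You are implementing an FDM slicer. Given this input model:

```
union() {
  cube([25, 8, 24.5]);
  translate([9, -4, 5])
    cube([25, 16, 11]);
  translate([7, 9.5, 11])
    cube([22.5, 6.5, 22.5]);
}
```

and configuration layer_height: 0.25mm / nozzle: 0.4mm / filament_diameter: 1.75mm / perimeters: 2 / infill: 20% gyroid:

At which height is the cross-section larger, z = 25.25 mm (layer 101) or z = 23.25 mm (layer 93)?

layer 93 (z = 23.25 mm)

Layer 101 (z = 25.25): the cube is absent (z outside [0, 24.5]); the cube at (9, -4) does not reach this height (z outside [5, 16]); the cube at (7, 9.5) (footprint 22.5×6.5) is included at this height (area 146.25 mm²); Taking the union: only the 22.5×6.5 cube at (7, 9.5) is present, so the union is just that shape — area = 146.25 mm². So its area = 146.25 mm². Layer 93 (z = 23.25): the cube (footprint 25×8) is included at this height (area 200.00 mm²); the cube at (9, -4) is absent (z outside [5, 16]); the cube at (7, 9.5) is present — its section is the full 22.5×6.5 rectangle (area 146.25 mm²); Taking the union: the 2 present regions are separate (no shared area or edge), so areas and boundary lengths simply add and each stays a separate island — area = 346.25 mm². So its area = 346.25 mm². Layer 93 is larger (346.25 vs 146.25 mm²).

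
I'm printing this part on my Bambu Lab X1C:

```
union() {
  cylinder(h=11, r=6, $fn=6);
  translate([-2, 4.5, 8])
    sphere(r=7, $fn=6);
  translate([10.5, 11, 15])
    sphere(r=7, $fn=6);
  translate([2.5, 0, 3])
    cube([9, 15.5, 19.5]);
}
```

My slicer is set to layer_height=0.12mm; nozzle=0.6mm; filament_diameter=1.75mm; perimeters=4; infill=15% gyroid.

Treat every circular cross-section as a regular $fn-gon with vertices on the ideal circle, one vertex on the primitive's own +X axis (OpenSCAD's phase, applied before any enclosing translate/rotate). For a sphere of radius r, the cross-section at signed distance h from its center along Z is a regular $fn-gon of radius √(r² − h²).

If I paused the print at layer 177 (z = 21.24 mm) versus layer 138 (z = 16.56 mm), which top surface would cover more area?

layer 138 (z = 16.56 mm)

Layer 177 (z = 21.24): the cylinder does not reach this height (z outside [0, 11]); the sphere at (-2, 4.5) is not intersected at this z (|z−center|=13.240 > r=7); the r=7 sphere at (10.5, 11) contributes a regular 6-gon of circumradius √(7²−6.24²) = 3.172 (area = (6/2)·3.172²·sin(360°/6) = 26.14 mm²); the 9×15.5 cube at (2.5, 0) contributes its full rectangle (area 139.50 mm²); Combining (union): the regions partially overlap — summed areas 165.64 mm² minus the doubly-counted overlap 18.57 mm² gives 147.08 mm² — area = 147.08 mm². So its area = 147.08 mm². Layer 138 (z = 16.56): the cylinder does not reach this height (z outside [0, 11]); the sphere at (-2, 4.5) is absent (|z−center|=8.560 > r=7); the r=7 sphere at (10.5, 11) contributes a regular 6-gon of circumradius √(7²−1.56²) = 6.824 (area = (6/2)·6.824²·sin(360°/6) = 120.98 mm²); the cube at (2.5, 0) (footprint 9×15.5) is included at this height (area 139.50 mm²); Merging all regions: the regions partially overlap — summed areas 260.48 mm² minus the doubly-counted overlap 65.52 mm² gives 194.97 mm² — area = 194.97 mm². So its area = 194.97 mm². Layer 138 is larger (194.97 vs 147.08 mm²).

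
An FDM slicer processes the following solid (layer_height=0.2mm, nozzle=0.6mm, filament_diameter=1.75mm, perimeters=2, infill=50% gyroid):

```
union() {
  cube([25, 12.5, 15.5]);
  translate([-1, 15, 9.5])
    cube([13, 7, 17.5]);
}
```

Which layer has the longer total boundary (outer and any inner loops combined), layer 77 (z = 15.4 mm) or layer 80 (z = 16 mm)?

Layer 77 (z = 15.4): the 25×12.5 cube contributes its full rectangle (perimeter 75.00 mm); the 13×7 cube at (-1, 15) contributes its full rectangle (perimeter 40.00 mm); Combining (union): the 2 present regions are separate (no shared area or edge), so areas and boundary lengths simply add and each stays a separate island — boundary = 115.00 mm. So its perimeter = 115.00 mm. Layer 80 (z = 16): the cube does not reach this height (z outside [0, 15.5]); the cube at (-1, 15) is present — its section is the full 13×7 rectangle (perimeter 40.00 mm); Merging all regions: only the 13×7 cube at (-1, 15) is present, so the union is just that shape — boundary = 40.00 mm. So its perimeter = 40.00 mm. Layer 77 is larger (115.00 vs 40.00 mm).

layer 77 (z = 15.4 mm)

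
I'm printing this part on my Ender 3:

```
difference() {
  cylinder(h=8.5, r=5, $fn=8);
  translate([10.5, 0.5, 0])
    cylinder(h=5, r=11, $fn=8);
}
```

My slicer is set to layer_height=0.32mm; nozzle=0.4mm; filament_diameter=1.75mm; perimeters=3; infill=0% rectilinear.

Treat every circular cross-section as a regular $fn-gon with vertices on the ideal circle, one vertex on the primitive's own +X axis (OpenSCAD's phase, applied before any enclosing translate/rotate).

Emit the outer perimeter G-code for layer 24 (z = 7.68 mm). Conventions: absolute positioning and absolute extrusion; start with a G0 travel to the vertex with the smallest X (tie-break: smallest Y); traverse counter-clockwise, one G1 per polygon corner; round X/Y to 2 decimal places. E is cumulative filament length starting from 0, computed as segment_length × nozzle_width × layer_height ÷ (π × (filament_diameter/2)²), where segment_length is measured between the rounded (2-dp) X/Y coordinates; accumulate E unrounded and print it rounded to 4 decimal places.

At z = 7.68 mm: the cylinder: section is a regular 8-gon, circumradius r=5; the cylinder at (10.5, 0.5) does not reach this height (z outside [0, 5]); After the difference (first − rest): none of the subtracted shapes is present at this height, so the r=5 cylinder is unchanged — 1 connected region. The outline is a single polygon with 8 vertices. Extrusion per mm of travel: 0.4 × 0.32 / (π × 0.875²) = 0.053216. Accumulating E over each segment gives final E = 1.6302.

G0 X-5.00 Y0.00 Z7.68
G1 X-3.54 Y-3.54 E0.2038
G1 X0.00 Y-5.00 E0.4076
G1 X3.54 Y-3.54 E0.6113
G1 X5.00 Y0.00 E0.8151
G1 X3.54 Y3.54 E1.0189
G1 X0.00 Y5.00 E1.2227
G1 X-3.54 Y3.54 E1.4264
G1 X-5.00 Y0.00 E1.6302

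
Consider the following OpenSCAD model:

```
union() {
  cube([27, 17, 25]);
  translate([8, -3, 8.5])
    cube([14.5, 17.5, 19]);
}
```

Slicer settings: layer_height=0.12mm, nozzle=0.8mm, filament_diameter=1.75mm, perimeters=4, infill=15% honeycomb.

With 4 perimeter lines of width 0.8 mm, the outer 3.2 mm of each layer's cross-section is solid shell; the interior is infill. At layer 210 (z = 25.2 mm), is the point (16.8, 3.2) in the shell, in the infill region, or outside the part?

At z = 25.2 mm: the cube is absent (z outside [0, 25]); the 14.5×17.5 cube at (8, -3) contributes its full rectangle; Combining (union): only the 14.5×17.5 cube at (8, -3) is present, so the union is just that shape — 1 connected region. Overall, the cross-section is a single solid region. The nearest boundary edge runs (22.50, -3.00)→(22.50, 14.50); distance from the point to it = 5.70 mm. The point is inside the cross-section and 5.70 mm from the nearest boundary — more than the 3.2 mm shell width (4 × 0.8), so it's in the infill interior.

infill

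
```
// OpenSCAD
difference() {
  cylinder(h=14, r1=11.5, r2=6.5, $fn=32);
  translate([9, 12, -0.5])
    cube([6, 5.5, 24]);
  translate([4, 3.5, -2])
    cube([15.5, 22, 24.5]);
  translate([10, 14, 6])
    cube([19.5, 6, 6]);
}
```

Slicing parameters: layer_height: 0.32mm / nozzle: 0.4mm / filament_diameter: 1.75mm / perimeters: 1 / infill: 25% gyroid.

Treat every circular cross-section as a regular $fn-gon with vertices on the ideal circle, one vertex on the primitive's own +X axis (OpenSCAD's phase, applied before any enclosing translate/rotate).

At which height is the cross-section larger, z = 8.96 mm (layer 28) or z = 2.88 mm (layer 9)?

Layer 28 (z = 8.96): the cone: at t=0.640 of its height the radius interpolates to r₁+(r₂−r₁)t = 8.300, giving a regular 32-gon of that circumradius (area = (32/2)·8.300²·sin(360°/32) = 215.04 mm²); the cube at (9, 12) is present — its section is the full 6×5.5 rectangle (area 33.00 mm²); the cube at (4, 3.5) is present — its section is the full 15.5×22 rectangle (area 341.00 mm²); the cube at (10, 14) is present — its section is the full 19.5×6 rectangle (area 117.00 mm²); After the difference (first − rest): starting from the cone (215.04 mm²), the 6×5.5 cube at (9, 12) misses the remaining region (no effect); the 15.5×22 cube at (4, 3.5) partially overlaps it — only the 7.93 mm² overlap (of its 341.00 mm²) is removed, clipping the outline; the 19.5×6 cube at (10, 14) misses the remaining region (no effect) — area = 207.10 mm². So its area = 207.10 mm². Layer 9 (z = 2.88): the cone (r1=11.5→r2=6.5) has section circumradius 10.471 here — a regular 32-gon (area = (32/2)·10.471²·sin(360°/32) = 342.27 mm²); the cube at (9, 12) is present — its section is the full 6×5.5 rectangle (area 33.00 mm²); the cube at (4, 3.5) is present — its section is the full 15.5×22 rectangle (area 341.00 mm²); the cube at (10, 14) is absent (z outside [6, 12]); After the difference (first − rest): starting from the cone (342.27 mm²), the 6×5.5 cube at (9, 12) misses the remaining region (no effect); the 15.5×22 cube at (4, 3.5) partially overlaps it — only the 23.03 mm² overlap (of its 341.00 mm²) is removed, clipping the outline — area = 319.24 mm². So its area = 319.24 mm². Layer 9 is larger (319.24 vs 207.10 mm²).

layer 9 (z = 2.88 mm)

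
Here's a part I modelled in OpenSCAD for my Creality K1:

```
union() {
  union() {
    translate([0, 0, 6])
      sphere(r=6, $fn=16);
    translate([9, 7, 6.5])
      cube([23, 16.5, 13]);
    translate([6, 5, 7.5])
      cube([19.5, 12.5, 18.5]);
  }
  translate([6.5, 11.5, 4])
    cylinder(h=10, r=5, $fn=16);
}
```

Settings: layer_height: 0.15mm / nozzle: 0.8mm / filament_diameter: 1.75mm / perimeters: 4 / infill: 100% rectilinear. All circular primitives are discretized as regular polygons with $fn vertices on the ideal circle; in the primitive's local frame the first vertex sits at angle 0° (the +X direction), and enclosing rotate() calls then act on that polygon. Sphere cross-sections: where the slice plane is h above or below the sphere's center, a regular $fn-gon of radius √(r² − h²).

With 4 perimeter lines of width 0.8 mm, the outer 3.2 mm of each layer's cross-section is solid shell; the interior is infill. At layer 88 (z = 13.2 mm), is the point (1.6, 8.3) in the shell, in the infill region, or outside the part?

At z = 13.2 mm: the sphere is absent (|z−center|=7.200 > r=6); the cube at (9, 7) is present — its section is the full 23×16.5 rectangle; the cube at (6, 5) is present — its section is the full 19.5×12.5 rectangle; Combining (union): the regions partially overlap (shared area 173.25 mm²), so overlapping operands fuse into one piece — 1 connected region; the r=5 cylinder at (6.5, 11.5) gives a regular 16-gon of circumradius 5 (constant along its height); Taking the union: the regions partially overlap (shared area 43.22 mm²), so overlapping operands fuse into one piece — 1 connected region. Overall, the cross-section is a single solid region. The nearest boundary edge runs (2.96, 7.96)→(1.88, 9.59); distance from the point to it = 0.95 mm. The point is not inside any of the regions above, so it lies outside the cross-section (0.95 mm from the nearest boundary).

outside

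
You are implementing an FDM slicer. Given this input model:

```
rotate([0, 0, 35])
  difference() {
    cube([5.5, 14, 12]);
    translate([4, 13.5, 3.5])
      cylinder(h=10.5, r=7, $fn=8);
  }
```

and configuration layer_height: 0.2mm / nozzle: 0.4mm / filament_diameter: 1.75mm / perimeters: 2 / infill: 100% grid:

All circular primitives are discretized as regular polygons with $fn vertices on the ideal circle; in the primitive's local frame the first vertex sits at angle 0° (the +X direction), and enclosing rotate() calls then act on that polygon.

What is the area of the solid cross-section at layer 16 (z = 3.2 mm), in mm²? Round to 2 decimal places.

77.00 mm²

At z = 3.2 mm: the cube is present — its section is the full 5.5×14 rectangle (area 77.00 mm²); the cylinder at (4, 13.5) is not intersected at this z (z outside [3.5, 14]); Taking the first minus the rest: none of the subtracted shapes is present at this height, so the 5.5×14 cube is unchanged — area = 77.00 mm²; (whole slice rotated 35° about Z — lengths, areas and connectivity unchanged). Overall, the cross-section is a single solid region. Net area = 77.00 mm².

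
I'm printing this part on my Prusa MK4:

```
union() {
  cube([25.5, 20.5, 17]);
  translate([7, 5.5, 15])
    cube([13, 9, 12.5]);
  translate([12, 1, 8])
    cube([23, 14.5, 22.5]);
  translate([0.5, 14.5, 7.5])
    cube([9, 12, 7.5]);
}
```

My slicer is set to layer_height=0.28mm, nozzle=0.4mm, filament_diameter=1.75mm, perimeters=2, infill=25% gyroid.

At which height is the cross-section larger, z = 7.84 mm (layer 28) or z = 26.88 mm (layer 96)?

layer 28 (z = 7.84 mm)

Layer 28 (z = 7.84): the cube is present — its section is the full 25.5×20.5 rectangle (area 522.75 mm²); the cube at (7, 5.5) is absent (z outside [15, 27.5]); the cube at (12, 1) is absent (z outside [8, 30.5]); the cube at (0.5, 14.5) is present — its section is the full 9×12 rectangle (area 108.00 mm²); Taking the union: the regions partially overlap — summed areas 630.75 mm² minus the doubly-counted overlap 54.00 mm² gives 576.75 mm² — area = 576.75 mm². So its area = 576.75 mm². Layer 96 (z = 26.88): the cube is not intersected at this z (z outside [0, 17]); the cube at (7, 5.5) (footprint 13×9) is included at this height (area 117.00 mm²); the 23×14.5 cube at (12, 1) contributes its full rectangle (area 333.50 mm²); the cube at (0.5, 14.5) is absent (z outside [7.5, 15]); Taking the union: the regions partially overlap — summed areas 450.50 mm² minus the doubly-counted overlap 72.00 mm² gives 378.50 mm² — area = 378.50 mm². So its area = 378.50 mm². Layer 28 is larger (576.75 vs 378.50 mm²).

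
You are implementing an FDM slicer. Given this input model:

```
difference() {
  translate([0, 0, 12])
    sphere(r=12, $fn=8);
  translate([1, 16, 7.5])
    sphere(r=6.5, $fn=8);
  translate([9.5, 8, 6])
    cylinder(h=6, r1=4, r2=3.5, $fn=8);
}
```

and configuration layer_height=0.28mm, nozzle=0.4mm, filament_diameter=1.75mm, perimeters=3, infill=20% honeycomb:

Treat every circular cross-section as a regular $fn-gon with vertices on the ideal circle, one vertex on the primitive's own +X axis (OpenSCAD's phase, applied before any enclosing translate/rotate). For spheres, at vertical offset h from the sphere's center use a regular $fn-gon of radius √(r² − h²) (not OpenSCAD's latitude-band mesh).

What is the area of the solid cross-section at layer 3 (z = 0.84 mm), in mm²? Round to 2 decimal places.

55.03 mm²

At z = 0.84 mm: the sphere: section is a regular 8-gon, circumradius = √(r²−h²) = √(12²−11.16²) = 4.411 (area = (8/2)·4.411²·sin(360°/8) = 55.03 mm²); the sphere at (1, 16) is not intersected at this z (|z−center|=6.660 > r=6.5); the cone at (9.5, 8) does not reach this height (z outside [6, 12]); Subtracting the remaining from the first: none of the subtracted shapes is present at this height, so the r=12 sphere is unchanged — area = 55.03 mm². Overall, the cross-section is a single solid region. Net area = 55.03 mm².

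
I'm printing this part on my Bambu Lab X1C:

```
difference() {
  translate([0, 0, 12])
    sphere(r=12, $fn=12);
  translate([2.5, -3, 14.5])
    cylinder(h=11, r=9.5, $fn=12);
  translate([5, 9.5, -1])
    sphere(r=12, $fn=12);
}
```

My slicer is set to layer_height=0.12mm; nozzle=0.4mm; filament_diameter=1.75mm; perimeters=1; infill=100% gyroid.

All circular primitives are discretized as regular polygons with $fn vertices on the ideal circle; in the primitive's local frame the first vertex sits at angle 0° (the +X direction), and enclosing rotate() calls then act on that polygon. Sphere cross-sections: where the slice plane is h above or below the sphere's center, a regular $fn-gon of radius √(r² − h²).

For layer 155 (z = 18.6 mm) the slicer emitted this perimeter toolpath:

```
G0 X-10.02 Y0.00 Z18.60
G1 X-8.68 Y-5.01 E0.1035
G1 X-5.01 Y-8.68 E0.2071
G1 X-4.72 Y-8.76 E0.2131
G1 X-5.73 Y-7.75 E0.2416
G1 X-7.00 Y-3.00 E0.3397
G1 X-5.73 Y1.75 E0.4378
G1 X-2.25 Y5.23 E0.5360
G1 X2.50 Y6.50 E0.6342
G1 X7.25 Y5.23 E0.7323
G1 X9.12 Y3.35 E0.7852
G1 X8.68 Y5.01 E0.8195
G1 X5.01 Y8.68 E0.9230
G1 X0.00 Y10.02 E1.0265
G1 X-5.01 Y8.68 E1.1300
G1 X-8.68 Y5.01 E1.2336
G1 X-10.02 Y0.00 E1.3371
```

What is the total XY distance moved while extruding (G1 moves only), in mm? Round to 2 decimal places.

67.00 mm

Sum the Euclidean lengths of each G1 segment: total = 67.00 mm.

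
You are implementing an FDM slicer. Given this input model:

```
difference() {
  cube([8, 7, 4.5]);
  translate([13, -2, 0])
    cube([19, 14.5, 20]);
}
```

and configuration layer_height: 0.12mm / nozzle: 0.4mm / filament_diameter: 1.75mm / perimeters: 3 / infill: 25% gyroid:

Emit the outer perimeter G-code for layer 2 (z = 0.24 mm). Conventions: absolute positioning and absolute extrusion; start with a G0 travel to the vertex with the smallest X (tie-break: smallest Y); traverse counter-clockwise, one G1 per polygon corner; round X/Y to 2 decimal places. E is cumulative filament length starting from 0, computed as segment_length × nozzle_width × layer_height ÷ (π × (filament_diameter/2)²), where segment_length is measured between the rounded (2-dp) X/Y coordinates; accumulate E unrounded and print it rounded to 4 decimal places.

At z = 0.24 mm: the cube is present — its section is the full 8×7 rectangle; the 19×14.5 cube at (13, -2) contributes its full rectangle; After the difference (first − rest): starting from the 8×7 cube, the 19×14.5 cube at (13, -2) misses the remaining region (no effect) — 1 connected region. The outline is a single polygon with 4 vertices. Extrusion per mm of travel: 0.4 × 0.12 / (π × 0.875²) = 0.019956. Accumulating E over each segment gives final E = 0.5987.

G0 X0.00 Y0.00 Z0.24
G1 X8.00 Y0.00 E0.1596
G1 X8.00 Y7.00 E0.2993
G1 X0.00 Y7.00 E0.4590
G1 X0.00 Y0.00 E0.5987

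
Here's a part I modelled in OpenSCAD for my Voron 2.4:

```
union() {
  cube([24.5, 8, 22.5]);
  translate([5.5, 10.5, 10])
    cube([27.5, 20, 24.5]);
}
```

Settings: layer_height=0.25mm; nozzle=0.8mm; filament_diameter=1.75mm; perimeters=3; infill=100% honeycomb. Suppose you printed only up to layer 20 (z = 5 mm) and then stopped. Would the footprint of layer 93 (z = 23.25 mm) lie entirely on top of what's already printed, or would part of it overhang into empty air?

Compare the two slices. At z = 5: the cube is present — its section is the full 24.5×8 rectangle (area 196.00 mm²); the cube at (5.5, 10.5) does not reach this height (z outside [10, 34.5]); Combining (union): only the 24.5×8 cube is present, so the union is just that shape — area = 196.00 mm². At z = 23.25: the cube is absent (z outside [0, 22.5]); the cube at (5.5, 10.5) (footprint 27.5×20) is included at this height (area 550.00 mm²); Merging all regions: only the 27.5×20 cube at (5.5, 10.5) is present, so the union is just that shape — area = 550.00 mm². Checking containment: at z = 23.25 the cross-section extends beyond the z = 5 cross-section by about 550.00 mm².

part overhangs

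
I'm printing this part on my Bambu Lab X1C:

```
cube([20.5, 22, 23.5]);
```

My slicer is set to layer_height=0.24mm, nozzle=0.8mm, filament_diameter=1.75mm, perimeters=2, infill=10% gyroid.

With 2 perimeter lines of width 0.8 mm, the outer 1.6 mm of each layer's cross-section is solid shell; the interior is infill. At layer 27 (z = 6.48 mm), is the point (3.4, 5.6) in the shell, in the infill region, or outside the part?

infill

At z = 6.48 mm: the 20.5×22 cube contributes its full rectangle. Overall, the cross-section is a single solid region. The nearest boundary edge runs (0.00, 22.00)→(0.00, 0.00); distance from the point to it = 3.40 mm. The point is inside the cross-section and 3.40 mm from the nearest boundary — more than the 1.6 mm shell width (2 × 0.8), so it's in the infill interior.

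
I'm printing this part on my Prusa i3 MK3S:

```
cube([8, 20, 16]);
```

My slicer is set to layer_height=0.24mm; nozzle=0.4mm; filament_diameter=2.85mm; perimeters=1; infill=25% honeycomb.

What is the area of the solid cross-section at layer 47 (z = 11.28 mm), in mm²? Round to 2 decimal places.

160.00 mm²

At z = 11.28 mm: the cube (footprint 8×20) is included at this height (area 160.00 mm²). Overall, the cross-section is a single solid region. Net area = 160.00 mm².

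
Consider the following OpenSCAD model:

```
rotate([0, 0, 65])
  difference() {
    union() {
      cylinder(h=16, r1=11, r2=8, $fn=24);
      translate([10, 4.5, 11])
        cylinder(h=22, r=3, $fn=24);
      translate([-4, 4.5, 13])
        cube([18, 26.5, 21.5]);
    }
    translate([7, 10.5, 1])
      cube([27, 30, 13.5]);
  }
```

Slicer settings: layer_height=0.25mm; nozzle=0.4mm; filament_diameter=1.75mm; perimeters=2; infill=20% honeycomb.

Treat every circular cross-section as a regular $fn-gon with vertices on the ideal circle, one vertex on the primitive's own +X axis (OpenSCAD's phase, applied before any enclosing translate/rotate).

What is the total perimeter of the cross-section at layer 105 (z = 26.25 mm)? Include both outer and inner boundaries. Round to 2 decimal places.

At z = 26.25 mm: the cone does not reach this height (z outside [0, 16]); the r=3 cylinder at (10, 4.5) gives a regular 24-gon of circumradius 3 (constant along its height) (perimeter = 2·24·3.000·sin(180°/24) = 18.80 mm); the cube at (-4, 4.5) is present — its section is the full 18×26.5 rectangle (perimeter 89.00 mm); Merging all regions: the regions partially overlap (shared area 13.98 mm²), so the edge portions inside another operand are dropped and the merged outline is re-measured after clipping — boundary = 92.40 mm; the cube at (7, 10.5) is not intersected at this z (z outside [1, 14.5]); After the difference (first − rest): none of the subtracted shapes is present at this height, so the result so far is unchanged — boundary = 92.40 mm; (whole slice rotated 65° about Z — lengths, areas and connectivity unchanged). Overall, the cross-section is a single solid region. Total boundary length (outer) = 92.40 mm.

92.40 mm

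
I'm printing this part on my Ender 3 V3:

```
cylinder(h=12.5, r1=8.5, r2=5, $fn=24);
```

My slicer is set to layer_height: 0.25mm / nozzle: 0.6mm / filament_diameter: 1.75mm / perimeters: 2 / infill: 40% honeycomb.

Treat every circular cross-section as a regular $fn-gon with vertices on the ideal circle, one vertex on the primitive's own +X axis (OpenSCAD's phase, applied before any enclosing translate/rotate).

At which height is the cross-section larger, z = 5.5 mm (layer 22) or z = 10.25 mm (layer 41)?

Layer 22 (z = 5.5): the cone (r1=8.5→r2=5) has section circumradius 6.960 here — a regular 24-gon (area = (24/2)·6.960²·sin(360°/24) = 150.45 mm²). So its area = 150.45 mm². Layer 41 (z = 10.25): the cone: at t=0.820 of its height the radius interpolates to r₁+(r₂−r₁)t = 5.630, giving a regular 24-gon of that circumradius (area = (24/2)·5.630²·sin(360°/24) = 98.45 mm²). So its area = 98.45 mm². Layer 22 is larger (150.45 vs 98.45 mm²).

layer 22 (z = 5.5 mm)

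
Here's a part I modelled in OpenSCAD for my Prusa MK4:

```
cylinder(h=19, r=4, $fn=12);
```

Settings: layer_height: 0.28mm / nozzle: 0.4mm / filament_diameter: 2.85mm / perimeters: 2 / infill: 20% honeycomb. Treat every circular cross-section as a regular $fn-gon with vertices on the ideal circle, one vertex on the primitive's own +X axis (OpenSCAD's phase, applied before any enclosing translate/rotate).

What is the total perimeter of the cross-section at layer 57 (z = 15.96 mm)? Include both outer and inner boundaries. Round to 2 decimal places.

24.85 mm

At z = 15.96 mm: the r=4 cylinder gives a regular 12-gon of circumradius 4 (constant along its height) (perimeter = 2·12·4.000·sin(180°/12) = 24.85 mm). Overall, the cross-section is a single solid region. Total boundary length (outer) = 24.85 mm.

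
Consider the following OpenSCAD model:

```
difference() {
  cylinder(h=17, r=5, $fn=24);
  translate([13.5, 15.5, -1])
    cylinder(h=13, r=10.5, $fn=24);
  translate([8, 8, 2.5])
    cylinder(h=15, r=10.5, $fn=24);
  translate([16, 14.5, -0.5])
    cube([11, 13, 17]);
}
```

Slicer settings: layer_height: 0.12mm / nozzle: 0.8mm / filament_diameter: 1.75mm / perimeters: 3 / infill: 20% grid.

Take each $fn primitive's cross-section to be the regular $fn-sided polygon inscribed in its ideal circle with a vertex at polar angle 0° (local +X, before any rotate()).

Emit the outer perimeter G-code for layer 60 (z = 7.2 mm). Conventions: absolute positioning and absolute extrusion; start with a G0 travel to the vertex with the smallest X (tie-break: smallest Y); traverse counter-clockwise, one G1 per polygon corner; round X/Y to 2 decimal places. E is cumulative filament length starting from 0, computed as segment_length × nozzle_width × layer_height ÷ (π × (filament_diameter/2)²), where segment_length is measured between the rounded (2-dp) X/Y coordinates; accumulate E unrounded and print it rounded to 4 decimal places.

At z = 7.2 mm: the r=5 cylinder gives a regular 24-gon of circumradius 5 (constant along its height); the r=10.5 cylinder at (13.5, 15.5) gives a regular 24-gon of circumradius 10.5 (constant along its height); the r=10.5 cylinder at (8, 8) contributes a regular 24-gon of circumradius 10.5; the 11×13 cube at (16, 14.5) contributes its full rectangle; Subtracting the remaining from the first: starting from the r=5 cylinder, the r=10.5 cylinder at (13.5, 15.5) misses the remaining region (no effect); the r=10.5 cylinder at (8, 8) partially overlaps it — only the 26.61 mm² overlap (of its 342.42 mm²) is removed, clipping the outline; the 11×13 cube at (16, 14.5) misses the remaining region (no effect) — 1 connected region. The outline is a single polygon with 20 vertices. Extrusion per mm of travel: 0.8 × 0.12 / (π × 0.875²) = 0.039912. Accumulating E over each segment gives final E = 1.1635.

G0 X-5.00 Y0.00 Z7.20
G1 X-4.83 Y-1.29 E0.0519
G1 X-4.33 Y-2.50 E0.1042
G1 X-3.54 Y-3.54 E0.1563
G1 X-2.50 Y-4.33 E0.2084
G1 X-1.29 Y-4.83 E0.2607
G1 X0.00 Y-5.00 E0.3126
G1 X1.29 Y-4.83 E0.3646
G1 X2.50 Y-4.33 E0.4168
G1 X3.54 Y-3.54 E0.4689
G1 X4.33 Y-2.50 E0.5211
G1 X4.60 Y-1.86 E0.5488
G1 X2.75 Y-1.09 E0.6288
G1 X0.58 Y0.58 E0.7381
G1 X-1.09 Y2.75 E0.8473
G1 X-1.86 Y4.60 E0.9273
G1 X-2.50 Y4.33 E0.9550
G1 X-3.54 Y3.54 E1.0072
G1 X-4.33 Y2.50 E1.0593
G1 X-4.83 Y1.29 E1.1116
G1 X-5.00 Y0.00 E1.1635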